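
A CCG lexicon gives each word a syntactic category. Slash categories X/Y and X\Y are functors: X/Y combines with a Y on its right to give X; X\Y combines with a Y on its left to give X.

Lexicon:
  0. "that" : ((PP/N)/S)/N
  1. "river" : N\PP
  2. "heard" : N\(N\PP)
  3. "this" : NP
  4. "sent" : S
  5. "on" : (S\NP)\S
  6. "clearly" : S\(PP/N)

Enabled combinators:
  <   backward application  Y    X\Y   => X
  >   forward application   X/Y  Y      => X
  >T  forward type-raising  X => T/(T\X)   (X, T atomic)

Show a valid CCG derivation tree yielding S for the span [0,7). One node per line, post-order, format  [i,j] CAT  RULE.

[0,7] S   <
  [0,6] PP/N   >
    [0,3] (PP/N)/S   >
      [0,1] "that" : ((PP/N)/S)/N
      [1,3] N   <
        [1,2] "river" : N\PP
        [2,3] "heard" : N\(N\PP)
    [3,6] S   <
      [3,4] "this" : NP
      [4,6] S\NP   <
        [4,5] "sent" : S
        [5,6] "on" : (S\NP)\S
  [6,7] "clearly" : S\(PP/N)

[0,1] ((PP/N)/S)/N  lex  "that"
[1,2] N\PP  lex  "river"
[2,3] N\(N\PP)  lex  "heard"
[1,3] N  <  k=2
[0,3] (PP/N)/S  >  k=1
[3,4] NP  lex  "this"
[4,5] S  lex  "sent"
[5,6] (S\NP)\S  lex  "on"
[4,6] S\NP  <  k=5
[3,6] S  <  k=4
[0,6] PP/N  >  k=3
[6,7] S\(PP/N)  lex  "clearly"
[0,7] S  <  k=6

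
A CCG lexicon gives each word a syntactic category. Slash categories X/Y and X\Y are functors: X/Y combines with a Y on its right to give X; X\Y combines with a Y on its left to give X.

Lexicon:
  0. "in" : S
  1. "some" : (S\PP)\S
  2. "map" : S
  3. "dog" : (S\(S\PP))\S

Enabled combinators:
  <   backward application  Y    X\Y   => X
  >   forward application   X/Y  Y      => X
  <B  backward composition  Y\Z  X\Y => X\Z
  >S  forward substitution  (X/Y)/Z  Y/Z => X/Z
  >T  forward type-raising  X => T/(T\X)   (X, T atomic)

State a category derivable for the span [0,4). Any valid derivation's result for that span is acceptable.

[0,4] S   <
  [0,2] S\PP   <
    [0,1] "in" : S
    [1,2] "some" : (S\PP)\S
  [2,4] S\(S\PP)   <
    [2,3] "map" : S
    [3,4] "dog" : (S\(S\PP))\S

S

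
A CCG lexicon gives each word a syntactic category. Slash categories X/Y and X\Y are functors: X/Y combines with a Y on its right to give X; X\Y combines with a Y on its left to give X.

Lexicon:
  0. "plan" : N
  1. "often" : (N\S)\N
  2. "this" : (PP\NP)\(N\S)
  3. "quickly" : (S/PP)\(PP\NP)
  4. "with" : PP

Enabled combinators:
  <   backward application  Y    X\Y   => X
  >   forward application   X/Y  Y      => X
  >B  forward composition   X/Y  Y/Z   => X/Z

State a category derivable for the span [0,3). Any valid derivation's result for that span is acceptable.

PP\NP

[0,5] S   >
  [0,4] S/PP   <
    [0,3] PP\NP   <
      [0,2] N\S   <
        [0,1] "plan" : N
        [1,2] "often" : (N\S)\N
      [2,3] "this" : (PP\NP)\(N\S)
    [3,4] "quickly" : (S/PP)\(PP\NP)
  [4,5] "with" : PP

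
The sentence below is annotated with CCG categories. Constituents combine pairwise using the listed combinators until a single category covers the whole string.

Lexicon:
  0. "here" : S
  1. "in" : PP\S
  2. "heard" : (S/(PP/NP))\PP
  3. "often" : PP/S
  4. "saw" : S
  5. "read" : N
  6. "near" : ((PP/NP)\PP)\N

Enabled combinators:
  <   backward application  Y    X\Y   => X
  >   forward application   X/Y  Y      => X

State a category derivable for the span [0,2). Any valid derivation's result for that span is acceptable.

[0,7] S   >
  [0,3] S/(PP/NP)   <
    [0,2] PP   <
      [0,1] "here" : S
      [1,2] "in" : PP\S
    [2,3] "heard" : (S/(PP/NP))\PP
  [3,7] PP/NP   <
    [3,5] PP   >
      [3,4] "often" : PP/S
      [4,5] "saw" : S
    [5,7] (PP/NP)\PP   <
      [5,6] "read" : N
      [6,7] "near" : ((PP/NP)\PP)\N

PP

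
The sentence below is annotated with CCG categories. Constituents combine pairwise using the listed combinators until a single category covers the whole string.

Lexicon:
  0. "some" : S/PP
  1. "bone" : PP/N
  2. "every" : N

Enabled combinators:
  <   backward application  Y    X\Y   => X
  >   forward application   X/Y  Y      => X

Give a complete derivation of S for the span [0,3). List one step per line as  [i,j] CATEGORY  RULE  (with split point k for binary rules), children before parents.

[0,1] S/PP  lex  "some"
[1,2] PP/N  lex  "bone"
[2,3] N  lex  "every"
[1,3] PP  >  k=2
[0,3] S  >  k=1

[0,3] S   >
  [0,1] "some" : S/PP
  [1,3] PP   >
    [1,2] "bone" : PP/N
    [2,3] "every" : N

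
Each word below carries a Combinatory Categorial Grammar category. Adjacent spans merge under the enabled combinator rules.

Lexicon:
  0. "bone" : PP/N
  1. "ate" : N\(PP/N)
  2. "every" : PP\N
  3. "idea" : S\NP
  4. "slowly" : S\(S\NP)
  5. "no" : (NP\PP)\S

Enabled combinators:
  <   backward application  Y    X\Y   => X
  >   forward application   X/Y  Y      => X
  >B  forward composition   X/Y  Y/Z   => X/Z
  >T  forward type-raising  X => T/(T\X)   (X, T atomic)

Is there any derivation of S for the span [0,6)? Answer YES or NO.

NO

PP/N N\(PP/N) PP\N S\NP S\(S\NP) (NP\PP)\S
CKY chart[0,6] = {N/(N\NP), NP, NP/(NP\NP), PP/(PP\NP), S/(S\NP)}; S ∉ chart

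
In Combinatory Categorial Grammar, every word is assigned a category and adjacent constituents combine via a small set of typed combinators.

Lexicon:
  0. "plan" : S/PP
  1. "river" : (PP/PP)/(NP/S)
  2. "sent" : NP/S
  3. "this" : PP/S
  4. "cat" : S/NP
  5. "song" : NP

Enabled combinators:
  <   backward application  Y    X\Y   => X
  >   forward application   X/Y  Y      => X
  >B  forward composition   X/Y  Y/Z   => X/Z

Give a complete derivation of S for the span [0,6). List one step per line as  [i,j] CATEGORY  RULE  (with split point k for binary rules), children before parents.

[0,6] S   >
  [0,3] S/PP   >B
    [0,1] "plan" : S/PP
    [1,3] PP/PP   >
      [1,2] "river" : (PP/PP)/(NP/S)
      [2,3] "sent" : NP/S
  [3,6] PP   >
    [3,5] PP/NP   >B
      [3,4] "this" : PP/S
      [4,5] "cat" : S/NP
    [5,6] "song" : NP

[0,1] S/PP  lex  "plan"
[1,2] (PP/PP)/(NP/S)  lex  "river"
[2,3] NP/S  lex  "sent"
[1,3] PP/PP  >  k=2
[0,3] S/PP  >B  k=1
[3,4] PP/S  lex  "this"
[4,5] S/NP  lex  "cat"
[3,5] PP/NP  >B  k=4
[5,6] NP  lex  "song"
[3,6] PP  >  k=5
[0,6] S  >  k=3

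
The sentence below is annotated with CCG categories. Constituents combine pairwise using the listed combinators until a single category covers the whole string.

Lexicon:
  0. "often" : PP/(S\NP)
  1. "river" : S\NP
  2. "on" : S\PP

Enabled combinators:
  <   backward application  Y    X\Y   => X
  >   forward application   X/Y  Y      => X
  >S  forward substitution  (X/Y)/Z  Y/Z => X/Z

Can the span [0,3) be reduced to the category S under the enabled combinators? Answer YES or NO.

[0,3] S   <
  [0,2] PP   >
    [0,1] "often" : PP/(S\NP)
    [1,2] "river" : S\NP
  [2,3] "on" : S\PP

YES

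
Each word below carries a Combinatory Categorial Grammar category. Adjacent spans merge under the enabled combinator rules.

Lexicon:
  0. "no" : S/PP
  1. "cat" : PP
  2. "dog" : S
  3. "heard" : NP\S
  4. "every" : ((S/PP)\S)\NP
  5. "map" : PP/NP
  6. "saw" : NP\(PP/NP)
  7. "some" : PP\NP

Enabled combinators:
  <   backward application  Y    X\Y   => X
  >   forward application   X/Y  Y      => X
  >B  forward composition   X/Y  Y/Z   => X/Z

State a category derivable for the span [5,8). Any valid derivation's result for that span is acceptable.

PP

[0,8] S   >
  [0,5] S/PP   <
    [0,2] S   >
      [0,1] "no" : S/PP
      [1,2] "cat" : PP
    [2,5] (S/PP)\S   <
      [2,4] NP   <
        [2,3] "dog" : S
        [3,4] "heard" : NP\S
      [4,5] "every" : ((S/PP)\S)\NP
  [5,8] PP   <
    [5,7] NP   <
      [5,6] "map" : PP/NP
      [6,7] "saw" : NP\(PP/NP)
    [7,8] "some" : PP\NP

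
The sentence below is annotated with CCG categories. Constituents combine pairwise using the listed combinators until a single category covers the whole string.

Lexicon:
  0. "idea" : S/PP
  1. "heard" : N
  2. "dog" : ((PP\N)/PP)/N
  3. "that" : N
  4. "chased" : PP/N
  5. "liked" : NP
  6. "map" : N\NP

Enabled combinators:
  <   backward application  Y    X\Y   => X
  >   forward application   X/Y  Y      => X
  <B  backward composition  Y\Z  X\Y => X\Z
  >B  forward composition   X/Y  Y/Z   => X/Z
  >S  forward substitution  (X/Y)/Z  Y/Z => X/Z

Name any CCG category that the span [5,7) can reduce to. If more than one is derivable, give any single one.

N

[0,7] S   >
  [0,1] "idea" : S/PP
  [1,7] PP   <
    [1,2] "heard" : N
    [2,7] PP\N   >
      [2,4] (PP\N)/PP   >
        [2,3] "dog" : ((PP\N)/PP)/N
        [3,4] "that" : N
      [4,7] PP   >
        [4,5] "chased" : PP/N
        [5,7] N   <
          [5,6] "liked" : NP
          [6,7] "map" : N\NP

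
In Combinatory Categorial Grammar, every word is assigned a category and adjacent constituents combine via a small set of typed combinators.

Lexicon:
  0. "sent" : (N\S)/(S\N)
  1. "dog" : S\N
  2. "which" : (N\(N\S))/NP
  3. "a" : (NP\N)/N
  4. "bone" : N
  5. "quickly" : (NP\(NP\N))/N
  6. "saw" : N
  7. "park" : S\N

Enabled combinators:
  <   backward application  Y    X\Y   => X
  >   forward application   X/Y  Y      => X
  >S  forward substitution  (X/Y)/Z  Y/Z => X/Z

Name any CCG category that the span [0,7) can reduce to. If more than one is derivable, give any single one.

N

[0,8] S   <
  [0,7] N   <
    [0,2] N\S   >
      [0,1] "sent" : (N\S)/(S\N)
      [1,2] "dog" : S\N
    [2,7] N\(N\S)   >
      [2,3] "which" : (N\(N\S))/NP
      [3,7] NP   <
        [3,5] NP\N   >
          [3,4] "a" : (NP\N)/N
          [4,5] "bone" : N
        [5,7] NP\(NP\N)   >
          [5,6] "quickly" : (NP\(NP\N))/N
          [6,7] "saw" : N
  [7,8] "park" : S\N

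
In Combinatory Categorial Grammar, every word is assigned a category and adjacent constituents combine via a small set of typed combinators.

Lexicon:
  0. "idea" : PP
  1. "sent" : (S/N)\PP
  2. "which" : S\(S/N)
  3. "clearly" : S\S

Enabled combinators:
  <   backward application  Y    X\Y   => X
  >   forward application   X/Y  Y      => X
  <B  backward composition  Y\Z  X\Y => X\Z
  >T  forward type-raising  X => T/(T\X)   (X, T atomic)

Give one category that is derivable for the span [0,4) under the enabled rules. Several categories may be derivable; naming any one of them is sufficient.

S

[0,4] S   <
  [0,1] "idea" : PP
  [1,4] S\PP   <B
    [1,3] S\PP   <B
      [1,2] "sent" : (S/N)\PP
      [2,3] "which" : S\(S/N)
    [3,4] "clearly" : S\S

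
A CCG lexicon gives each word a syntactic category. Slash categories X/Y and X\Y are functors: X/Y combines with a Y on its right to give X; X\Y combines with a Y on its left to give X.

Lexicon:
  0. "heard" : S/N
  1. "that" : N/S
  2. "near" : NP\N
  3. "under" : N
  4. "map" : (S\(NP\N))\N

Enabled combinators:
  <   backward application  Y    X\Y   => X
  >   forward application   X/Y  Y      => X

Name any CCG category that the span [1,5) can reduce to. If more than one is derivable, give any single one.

N

[0,5] S   >
  [0,1] "heard" : S/N
  [1,5] N   >
    [1,2] "that" : N/S
    [2,5] S   <
      [2,3] "near" : NP\N
      [3,5] S\(NP\N)   <
        [3,4] "under" : N
        [4,5] "map" : (S\(NP\N))\N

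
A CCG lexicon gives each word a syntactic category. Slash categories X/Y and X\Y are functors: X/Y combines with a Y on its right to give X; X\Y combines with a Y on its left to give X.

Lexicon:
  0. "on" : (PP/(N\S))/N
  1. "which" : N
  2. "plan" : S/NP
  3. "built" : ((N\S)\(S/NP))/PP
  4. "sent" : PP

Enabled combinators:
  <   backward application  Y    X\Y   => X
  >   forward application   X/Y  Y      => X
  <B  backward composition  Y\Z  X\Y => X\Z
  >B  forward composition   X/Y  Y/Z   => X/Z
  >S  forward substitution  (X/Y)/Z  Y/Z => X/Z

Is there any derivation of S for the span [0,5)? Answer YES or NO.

(PP/(N\S))/N N S/NP ((N\S)\(S/NP))/PP PP
CKY chart[0,5] = {PP}; S ∉ chart

NO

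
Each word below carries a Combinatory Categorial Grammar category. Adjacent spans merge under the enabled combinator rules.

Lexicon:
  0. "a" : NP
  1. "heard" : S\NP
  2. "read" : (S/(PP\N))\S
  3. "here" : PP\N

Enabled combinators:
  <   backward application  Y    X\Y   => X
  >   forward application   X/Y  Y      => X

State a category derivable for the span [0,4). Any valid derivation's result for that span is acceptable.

S

[0,4] S   >
  [0,3] S/(PP\N)   <
    [0,2] S   <
      [0,1] "a" : NP
      [1,2] "heard" : S\NP
    [2,3] "read" : (S/(PP\N))\S
  [3,4] "here" : PP\N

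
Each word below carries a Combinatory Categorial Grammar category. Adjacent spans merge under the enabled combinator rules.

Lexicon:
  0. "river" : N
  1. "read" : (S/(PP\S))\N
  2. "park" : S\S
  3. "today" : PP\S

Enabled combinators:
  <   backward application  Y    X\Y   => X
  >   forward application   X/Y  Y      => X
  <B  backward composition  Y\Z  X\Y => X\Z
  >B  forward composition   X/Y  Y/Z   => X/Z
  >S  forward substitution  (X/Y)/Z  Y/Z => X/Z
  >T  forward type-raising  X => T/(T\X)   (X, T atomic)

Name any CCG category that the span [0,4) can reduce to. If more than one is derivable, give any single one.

S

[0,4] S   >
  [0,2] S/(PP\S)   <
    [0,1] "river" : N
    [1,2] "read" : (S/(PP\S))\N
  [2,4] PP\S   <B
    [2,3] "park" : S\S
    [3,4] "today" : PP\S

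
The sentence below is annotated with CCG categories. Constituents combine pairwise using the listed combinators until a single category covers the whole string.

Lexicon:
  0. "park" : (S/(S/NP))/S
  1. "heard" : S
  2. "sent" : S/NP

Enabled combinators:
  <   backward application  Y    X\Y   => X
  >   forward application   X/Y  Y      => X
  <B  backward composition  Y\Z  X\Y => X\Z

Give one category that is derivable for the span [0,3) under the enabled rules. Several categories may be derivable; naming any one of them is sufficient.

S

[0,3] S   >
  [0,2] S/(S/NP)   >
    [0,1] "park" : (S/(S/NP))/S
    [1,2] "heard" : S
  [2,3] "sent" : S/NP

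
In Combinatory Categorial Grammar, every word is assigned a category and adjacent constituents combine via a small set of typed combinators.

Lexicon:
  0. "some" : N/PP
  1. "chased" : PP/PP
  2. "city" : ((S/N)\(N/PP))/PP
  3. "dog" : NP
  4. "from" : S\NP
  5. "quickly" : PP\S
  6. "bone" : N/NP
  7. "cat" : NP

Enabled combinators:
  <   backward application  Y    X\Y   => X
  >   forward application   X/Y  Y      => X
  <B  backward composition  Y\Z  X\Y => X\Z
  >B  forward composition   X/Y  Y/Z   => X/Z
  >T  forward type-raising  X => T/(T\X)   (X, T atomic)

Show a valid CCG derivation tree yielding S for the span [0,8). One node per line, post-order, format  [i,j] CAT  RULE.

[0,1] N/PP  lex  "some"
[1,2] PP/PP  lex  "chased"
[0,2] N/PP  >B  k=1
[2,3] ((S/N)\(N/PP))/PP  lex  "city"
[3,4] NP  lex  "dog"
[3,4] S/(S\NP)  >T
[4,5] S\NP  lex  "from"
[3,5] S  >  k=4
[5,6] PP\S  lex  "quickly"
[3,6] PP  <  k=5
[2,6] (S/N)\(N/PP)  >  k=3
[0,6] S/N  <  k=2
[6,7] N/NP  lex  "bone"
[7,8] NP  lex  "cat"
[6,8] N  >  k=7
[0,8] S  >  k=6

[0,8] S   >
  [0,6] S/N   <
    [0,2] N/PP   >B
      [0,1] "some" : N/PP
      [1,2] "chased" : PP/PP
    [2,6] (S/N)\(N/PP)   >
      [2,3] "city" : ((S/N)\(N/PP))/PP
      [3,6] PP   <
        [3,5] S   >
          [3,4] S/(S\NP)   >T
            [3,4] "dog" : NP
          [4,5] "from" : S\NP
        [5,6] "quickly" : PP\S
  [6,8] N   >
    [6,7] "bone" : N/NP
    [7,8] "cat" : NP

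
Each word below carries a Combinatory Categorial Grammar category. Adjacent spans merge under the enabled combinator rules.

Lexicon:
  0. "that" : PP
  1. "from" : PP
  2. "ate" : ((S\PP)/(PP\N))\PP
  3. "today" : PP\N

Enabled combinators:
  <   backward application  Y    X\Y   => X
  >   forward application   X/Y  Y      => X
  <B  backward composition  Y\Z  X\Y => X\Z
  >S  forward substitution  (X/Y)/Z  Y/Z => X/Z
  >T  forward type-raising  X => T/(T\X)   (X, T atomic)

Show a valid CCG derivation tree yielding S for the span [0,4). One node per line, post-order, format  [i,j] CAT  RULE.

[0,1] PP  lex  "that"
[1,2] PP  lex  "from"
[2,3] ((S\PP)/(PP\N))\PP  lex  "ate"
[1,3] (S\PP)/(PP\N)  <  k=2
[3,4] PP\N  lex  "today"
[1,4] S\PP  >  k=3
[0,4] S  <  k=1

[0,4] S   <
  [0,1] "that" : PP
  [1,4] S\PP   >
    [1,3] (S\PP)/(PP\N)   <
      [1,2] "from" : PP
      [2,3] "ate" : ((S\PP)/(PP\N))\PP
    [3,4] "today" : PP\N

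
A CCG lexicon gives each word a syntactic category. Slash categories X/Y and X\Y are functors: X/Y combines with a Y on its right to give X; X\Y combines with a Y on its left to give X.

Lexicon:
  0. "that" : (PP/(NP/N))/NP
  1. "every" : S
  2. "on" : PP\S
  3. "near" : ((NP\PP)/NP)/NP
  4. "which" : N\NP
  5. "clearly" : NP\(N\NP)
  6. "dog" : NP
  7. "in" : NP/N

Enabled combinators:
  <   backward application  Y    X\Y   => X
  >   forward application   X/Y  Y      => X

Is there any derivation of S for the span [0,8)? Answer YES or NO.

NO

(PP/(NP/N))/NP S PP\S ((NP\PP)/NP)/NP N\NP NP\(N\NP) NP NP/N
CKY chart[0,8] = {PP}; S ∉ chart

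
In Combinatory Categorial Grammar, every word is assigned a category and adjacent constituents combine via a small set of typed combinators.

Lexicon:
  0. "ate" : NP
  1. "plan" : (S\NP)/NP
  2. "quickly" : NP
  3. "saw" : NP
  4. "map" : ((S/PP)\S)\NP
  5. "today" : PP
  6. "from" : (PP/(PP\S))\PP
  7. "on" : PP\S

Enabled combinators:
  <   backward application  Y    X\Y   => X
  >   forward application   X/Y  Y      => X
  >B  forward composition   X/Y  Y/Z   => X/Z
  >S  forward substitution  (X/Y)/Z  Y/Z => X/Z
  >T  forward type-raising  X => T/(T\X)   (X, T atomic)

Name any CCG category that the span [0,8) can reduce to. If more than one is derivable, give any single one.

[0,8] S   >
  [0,5] S/PP   <
    [0,3] S   >
      [0,1] S/(S\NP)   >T
        [0,1] "ate" : NP
      [1,3] S\NP   >
        [1,2] "plan" : (S\NP)/NP
        [2,3] "quickly" : NP
    [3,5] (S/PP)\S   <
      [3,4] "saw" : NP
      [4,5] "map" : ((S/PP)\S)\NP
  [5,8] PP   >
    [5,7] PP/(PP\S)   <
      [5,6] "today" : PP
      [6,7] "from" : (PP/(PP\S))\PP
    [7,8] "on" : PP\S

S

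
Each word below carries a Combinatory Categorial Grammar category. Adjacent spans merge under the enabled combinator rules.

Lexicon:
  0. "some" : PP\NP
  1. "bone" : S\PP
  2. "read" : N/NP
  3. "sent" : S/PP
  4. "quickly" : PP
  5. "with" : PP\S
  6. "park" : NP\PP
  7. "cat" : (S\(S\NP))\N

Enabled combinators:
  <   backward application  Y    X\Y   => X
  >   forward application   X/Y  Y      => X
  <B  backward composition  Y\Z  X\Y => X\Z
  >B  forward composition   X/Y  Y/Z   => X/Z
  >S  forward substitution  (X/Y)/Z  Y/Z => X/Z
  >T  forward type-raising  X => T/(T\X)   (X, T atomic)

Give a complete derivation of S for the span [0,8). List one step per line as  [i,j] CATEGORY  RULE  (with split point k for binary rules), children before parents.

[0,1] PP\NP  lex  "some"
[1,2] S\PP  lex  "bone"
[0,2] S\NP  <B  k=1
[2,3] N/NP  lex  "read"
[3,4] S/PP  lex  "sent"
[4,5] PP  lex  "quickly"
[3,5] S  >  k=4
[5,6] PP\S  lex  "with"
[6,7] NP\PP  lex  "park"
[5,7] NP\S  <B  k=6
[3,7] NP  <  k=5
[2,7] N  >  k=3
[7,8] (S\(S\NP))\N  lex  "cat"
[2,8] S\(S\NP)  <  k=7
[0,8] S  <  k=2

[0,8] S   <
  [0,2] S\NP   <B
    [0,1] "some" : PP\NP
    [1,2] "bone" : S\PP
  [2,8] S\(S\NP)   <
    [2,7] N   >
      [2,3] "read" : N/NP
      [3,7] NP   <
        [3,5] S   >
          [3,4] "sent" : S/PP
          [4,5] "quickly" : PP
        [5,7] NP\S   <B
          [5,6] "with" : PP\S
          [6,7] "park" : NP\PP
    [7,8] "cat" : (S\(S\NP))\N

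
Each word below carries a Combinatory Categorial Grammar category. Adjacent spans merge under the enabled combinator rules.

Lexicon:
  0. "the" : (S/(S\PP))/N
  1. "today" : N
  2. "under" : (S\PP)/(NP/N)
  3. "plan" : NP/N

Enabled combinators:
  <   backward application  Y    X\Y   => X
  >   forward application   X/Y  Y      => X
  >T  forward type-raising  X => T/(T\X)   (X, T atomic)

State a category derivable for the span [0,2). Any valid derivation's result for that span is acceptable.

[0,4] S   >
  [0,2] S/(S\PP)   >
    [0,1] "the" : (S/(S\PP))/N
    [1,2] "today" : N
  [2,4] S\PP   >
    [2,3] "under" : (S\PP)/(NP/N)
    [3,4] "plan" : NP/N

S/(S\PP)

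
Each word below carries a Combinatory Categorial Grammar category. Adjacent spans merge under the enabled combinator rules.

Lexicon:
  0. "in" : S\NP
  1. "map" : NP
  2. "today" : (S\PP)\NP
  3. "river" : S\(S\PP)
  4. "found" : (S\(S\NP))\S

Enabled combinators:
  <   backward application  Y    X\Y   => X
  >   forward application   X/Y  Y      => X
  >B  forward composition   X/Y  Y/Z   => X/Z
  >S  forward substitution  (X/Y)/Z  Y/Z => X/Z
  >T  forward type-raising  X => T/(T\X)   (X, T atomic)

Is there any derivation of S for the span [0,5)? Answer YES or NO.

YES

[0,5] S   <
  [0,1] "in" : S\NP
  [1,5] S\(S\NP)   <
    [1,4] S   <
      [1,3] S\PP   <
        [1,2] "map" : NP
        [2,3] "today" : (S\PP)\NP
      [3,4] "river" : S\(S\PP)
    [4,5] "found" : (S\(S\NP))\S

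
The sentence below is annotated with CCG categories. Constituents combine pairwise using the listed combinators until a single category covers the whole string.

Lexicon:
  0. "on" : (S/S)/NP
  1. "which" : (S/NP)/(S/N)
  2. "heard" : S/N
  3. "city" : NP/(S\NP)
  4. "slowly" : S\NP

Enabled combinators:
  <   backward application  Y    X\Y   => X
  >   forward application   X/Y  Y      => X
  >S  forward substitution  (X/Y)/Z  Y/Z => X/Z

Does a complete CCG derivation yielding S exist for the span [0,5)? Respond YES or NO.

YES

[0,5] S   >
  [0,3] S/NP   >S
    [0,1] "on" : (S/S)/NP
    [1,3] S/NP   >
      [1,2] "which" : (S/NP)/(S/N)
      [2,3] "heard" : S/N
  [3,5] NP   >
    [3,4] "city" : NP/(S\NP)
    [4,5] "slowly" : S\NP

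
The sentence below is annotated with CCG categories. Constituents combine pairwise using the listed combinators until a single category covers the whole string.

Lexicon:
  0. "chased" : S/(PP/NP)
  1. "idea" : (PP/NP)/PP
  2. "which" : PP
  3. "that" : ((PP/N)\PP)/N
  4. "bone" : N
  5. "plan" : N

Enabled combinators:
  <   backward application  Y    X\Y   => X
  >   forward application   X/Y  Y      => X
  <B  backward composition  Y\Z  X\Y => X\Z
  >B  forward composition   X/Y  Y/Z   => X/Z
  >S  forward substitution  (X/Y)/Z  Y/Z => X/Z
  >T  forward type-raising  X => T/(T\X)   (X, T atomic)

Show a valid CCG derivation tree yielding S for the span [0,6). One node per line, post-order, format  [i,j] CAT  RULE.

[0,1] S/(PP/NP)  lex  "chased"
[1,2] (PP/NP)/PP  lex  "idea"
[0,2] S/PP  >B  k=1
[2,3] PP  lex  "which"
[3,4] ((PP/N)\PP)/N  lex  "that"
[4,5] N  lex  "bone"
[3,5] (PP/N)\PP  >  k=4
[2,5] PP/N  <  k=3
[5,6] N  lex  "plan"
[2,6] PP  >  k=5
[0,6] S  >  k=2

[0,6] S   >
  [0,2] S/PP   >B
    [0,1] "chased" : S/(PP/NP)
    [1,2] "idea" : (PP/NP)/PP
  [2,6] PP   >
    [2,5] PP/N   <
      [2,3] "which" : PP
      [3,5] (PP/N)\PP   >
        [3,4] "that" : ((PP/N)\PP)/N
        [4,5] "bone" : N
    [5,6] "plan" : N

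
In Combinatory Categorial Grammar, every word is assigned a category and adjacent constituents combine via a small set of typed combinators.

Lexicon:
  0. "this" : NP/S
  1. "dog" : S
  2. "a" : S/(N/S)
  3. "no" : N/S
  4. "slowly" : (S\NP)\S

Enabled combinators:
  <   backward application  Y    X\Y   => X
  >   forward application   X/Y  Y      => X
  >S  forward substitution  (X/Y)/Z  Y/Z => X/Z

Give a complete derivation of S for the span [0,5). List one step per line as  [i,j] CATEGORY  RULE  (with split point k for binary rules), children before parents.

[0,1] NP/S  lex  "this"
[1,2] S  lex  "dog"
[0,2] NP  >  k=1
[2,3] S/(N/S)  lex  "a"
[3,4] N/S  lex  "no"
[2,4] S  >  k=3
[4,5] (S\NP)\S  lex  "slowly"
[2,5] S\NP  <  k=4
[0,5] S  <  k=2

[0,5] S   <
  [0,2] NP   >
    [0,1] "this" : NP/S
    [1,2] "dog" : S
  [2,5] S\NP   <
    [2,4] S   >
      [2,3] "a" : S/(N/S)
      [3,4] "no" : N/S
    [4,5] "slowly" : (S\NP)\S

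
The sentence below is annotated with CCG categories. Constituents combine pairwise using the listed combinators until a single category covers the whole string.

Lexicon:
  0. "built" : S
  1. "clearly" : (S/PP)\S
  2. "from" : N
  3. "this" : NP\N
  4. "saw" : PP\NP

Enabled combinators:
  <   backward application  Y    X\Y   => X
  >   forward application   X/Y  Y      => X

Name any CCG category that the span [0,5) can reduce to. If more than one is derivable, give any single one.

[0,5] S   >
  [0,2] S/PP   <
    [0,1] "built" : S
    [1,2] "clearly" : (S/PP)\S
  [2,5] PP   <
    [2,4] NP   <
      [2,3] "from" : N
      [3,4] "this" : NP\N
    [4,5] "saw" : PP\NP

S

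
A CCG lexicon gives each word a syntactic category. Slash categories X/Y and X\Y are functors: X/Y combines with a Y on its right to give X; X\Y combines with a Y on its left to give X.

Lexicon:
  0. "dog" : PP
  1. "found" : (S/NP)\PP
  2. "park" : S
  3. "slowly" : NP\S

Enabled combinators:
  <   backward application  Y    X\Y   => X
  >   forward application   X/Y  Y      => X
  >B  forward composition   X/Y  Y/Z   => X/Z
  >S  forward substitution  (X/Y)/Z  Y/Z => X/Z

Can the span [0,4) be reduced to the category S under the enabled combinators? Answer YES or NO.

[0,4] S   >
  [0,2] S/NP   <
    [0,1] "dog" : PP
    [1,2] "found" : (S/NP)\PP
  [2,4] NP   <
    [2,3] "park" : S
    [3,4] "slowly" : NP\S

YES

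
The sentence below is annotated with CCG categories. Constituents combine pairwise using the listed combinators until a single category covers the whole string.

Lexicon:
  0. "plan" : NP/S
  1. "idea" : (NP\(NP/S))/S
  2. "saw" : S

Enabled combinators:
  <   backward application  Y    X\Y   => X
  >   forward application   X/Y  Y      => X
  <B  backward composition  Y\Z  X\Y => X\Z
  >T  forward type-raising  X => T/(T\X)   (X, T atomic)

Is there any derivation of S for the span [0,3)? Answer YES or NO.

NP/S (NP\(NP/S))/S S
CKY chart[0,3] = {N/(N\NP), NP, NP/(NP\NP), PP/(PP\NP), S/(S\NP)}; S ∉ chart

NO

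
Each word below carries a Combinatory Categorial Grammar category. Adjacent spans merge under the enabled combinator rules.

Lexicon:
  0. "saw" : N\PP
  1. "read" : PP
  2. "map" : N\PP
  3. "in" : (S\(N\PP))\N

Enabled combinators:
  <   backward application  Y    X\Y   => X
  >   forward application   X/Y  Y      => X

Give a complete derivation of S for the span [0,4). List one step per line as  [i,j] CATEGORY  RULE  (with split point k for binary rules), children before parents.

[0,1] N\PP  lex  "saw"
[1,2] PP  lex  "read"
[2,3] N\PP  lex  "map"
[1,3] N  <  k=2
[3,4] (S\(N\PP))\N  lex  "in"
[1,4] S\(N\PP)  <  k=3
[0,4] S  <  k=1

[0,4] S   <
  [0,1] "saw" : N\PP
  [1,4] S\(N\PP)   <
    [1,3] N   <
      [1,2] "read" : PP
      [2,3] "map" : N\PP
    [3,4] "in" : (S\(N\PP))\N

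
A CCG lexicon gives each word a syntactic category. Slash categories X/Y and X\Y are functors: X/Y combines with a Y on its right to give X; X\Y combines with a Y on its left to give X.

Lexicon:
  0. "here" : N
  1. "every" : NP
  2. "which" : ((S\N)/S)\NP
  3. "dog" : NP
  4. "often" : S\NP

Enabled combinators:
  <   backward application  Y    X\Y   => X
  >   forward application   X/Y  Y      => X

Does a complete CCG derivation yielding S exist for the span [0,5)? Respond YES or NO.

[0,5] S   <
  [0,1] "here" : N
  [1,5] S\N   >
    [1,3] (S\N)/S   <
      [1,2] "every" : NP
      [2,3] "which" : ((S\N)/S)\NP
    [3,5] S   <
      [3,4] "dog" : NP
      [4,5] "often" : S\NP

YES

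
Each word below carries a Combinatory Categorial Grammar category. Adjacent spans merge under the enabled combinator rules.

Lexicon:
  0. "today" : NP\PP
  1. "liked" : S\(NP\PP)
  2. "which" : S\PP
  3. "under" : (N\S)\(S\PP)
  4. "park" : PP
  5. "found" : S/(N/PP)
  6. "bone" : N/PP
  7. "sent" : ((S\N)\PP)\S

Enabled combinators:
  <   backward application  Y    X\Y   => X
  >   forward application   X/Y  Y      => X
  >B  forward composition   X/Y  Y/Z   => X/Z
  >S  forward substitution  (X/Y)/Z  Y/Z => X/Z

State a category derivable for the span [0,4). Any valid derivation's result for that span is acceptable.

N

[0,8] S   <
  [0,4] N   <
    [0,2] S   <
      [0,1] "today" : NP\PP
      [1,2] "liked" : S\(NP\PP)
    [2,4] N\S   <
      [2,3] "which" : S\PP
      [3,4] "under" : (N\S)\(S\PP)
  [4,8] S\N   <
    [4,5] "park" : PP
    [5,8] (S\N)\PP   <
      [5,7] S   >
        [5,6] "found" : S/(N/PP)
        [6,7] "bone" : N/PP
      [7,8] "sent" : ((S\N)\PP)\S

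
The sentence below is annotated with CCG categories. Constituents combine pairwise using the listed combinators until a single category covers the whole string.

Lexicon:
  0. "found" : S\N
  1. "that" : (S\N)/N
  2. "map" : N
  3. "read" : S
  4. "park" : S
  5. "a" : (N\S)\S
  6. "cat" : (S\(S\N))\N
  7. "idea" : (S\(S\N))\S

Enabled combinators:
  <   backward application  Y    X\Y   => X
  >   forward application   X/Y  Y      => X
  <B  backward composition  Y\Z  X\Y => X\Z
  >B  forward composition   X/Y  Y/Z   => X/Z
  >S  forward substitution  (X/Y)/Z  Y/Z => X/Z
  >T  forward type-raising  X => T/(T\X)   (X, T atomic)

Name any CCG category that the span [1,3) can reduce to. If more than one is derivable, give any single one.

[0,8] S   <
  [0,1] "found" : S\N
  [1,8] S\(S\N)   <
    [1,7] S   <
      [1,3] S\N   >
        [1,2] "that" : (S\N)/N
        [2,3] "map" : N
      [3,7] S\(S\N)   <
        [3,6] N   <
          [3,4] "read" : S
          [4,6] N\S   <
            [4,5] "park" : S
            [5,6] "a" : (N\S)\S
        [6,7] "cat" : (S\(S\N))\N
    [7,8] "idea" : (S\(S\N))\S

S\N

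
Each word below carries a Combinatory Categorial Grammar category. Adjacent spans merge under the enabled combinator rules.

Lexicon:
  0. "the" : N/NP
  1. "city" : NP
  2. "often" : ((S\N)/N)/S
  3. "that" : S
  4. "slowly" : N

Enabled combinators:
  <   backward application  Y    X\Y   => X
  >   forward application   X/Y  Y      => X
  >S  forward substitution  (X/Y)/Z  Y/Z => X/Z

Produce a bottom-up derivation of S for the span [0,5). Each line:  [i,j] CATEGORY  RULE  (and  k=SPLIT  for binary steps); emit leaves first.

[0,5] S   <
  [0,2] N   >
    [0,1] "the" : N/NP
    [1,2] "city" : NP
  [2,5] S\N   >
    [2,4] (S\N)/N   >
      [2,3] "often" : ((S\N)/N)/S
      [3,4] "that" : S
    [4,5] "slowly" : N

[0,1] N/NP  lex  "the"
[1,2] NP  lex  "city"
[0,2] N  >  k=1
[2,3] ((S\N)/N)/S  lex  "often"
[3,4] S  lex  "that"
[2,4] (S\N)/N  >  k=3
[4,5] N  lex  "slowly"
[2,5] S\N  >  k=4
[0,5] S  <  k=2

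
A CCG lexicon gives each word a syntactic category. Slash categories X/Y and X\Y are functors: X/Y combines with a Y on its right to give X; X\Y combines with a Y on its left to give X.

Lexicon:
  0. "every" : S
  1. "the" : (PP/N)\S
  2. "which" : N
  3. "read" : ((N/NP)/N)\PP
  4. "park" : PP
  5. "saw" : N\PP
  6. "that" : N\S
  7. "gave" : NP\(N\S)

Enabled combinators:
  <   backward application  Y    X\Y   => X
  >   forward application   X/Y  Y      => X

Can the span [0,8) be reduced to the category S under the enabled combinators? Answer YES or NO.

NO

S (PP/N)\S N ((N/NP)/N)\PP PP N\PP N\S NP\(N\S)
CKY chart[0,8] = {N}; S ∉ chart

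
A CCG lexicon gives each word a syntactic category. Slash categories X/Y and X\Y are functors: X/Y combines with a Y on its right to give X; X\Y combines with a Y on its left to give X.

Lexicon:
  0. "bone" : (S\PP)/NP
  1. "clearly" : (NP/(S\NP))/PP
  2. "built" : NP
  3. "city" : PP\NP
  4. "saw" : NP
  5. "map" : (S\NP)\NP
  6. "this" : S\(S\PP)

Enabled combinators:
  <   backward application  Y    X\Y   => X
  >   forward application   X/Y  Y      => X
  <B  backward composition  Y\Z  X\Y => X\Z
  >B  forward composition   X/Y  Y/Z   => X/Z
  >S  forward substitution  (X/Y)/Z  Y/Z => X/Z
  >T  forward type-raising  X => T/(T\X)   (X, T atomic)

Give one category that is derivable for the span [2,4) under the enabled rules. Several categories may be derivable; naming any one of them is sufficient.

PP

[0,7] S   <
  [0,6] S\PP   >
    [0,1] "bone" : (S\PP)/NP
    [1,6] NP   >
      [1,4] NP/(S\NP)   >
        [1,2] "clearly" : (NP/(S\NP))/PP
        [2,4] PP   >
          [2,3] PP/(PP\NP)   >T
            [2,3] "built" : NP
          [3,4] "city" : PP\NP
      [4,6] S\NP   <
        [4,5] "saw" : NP
        [5,6] "map" : (S\NP)\NP
  [6,7] "this" : S\(S\PP)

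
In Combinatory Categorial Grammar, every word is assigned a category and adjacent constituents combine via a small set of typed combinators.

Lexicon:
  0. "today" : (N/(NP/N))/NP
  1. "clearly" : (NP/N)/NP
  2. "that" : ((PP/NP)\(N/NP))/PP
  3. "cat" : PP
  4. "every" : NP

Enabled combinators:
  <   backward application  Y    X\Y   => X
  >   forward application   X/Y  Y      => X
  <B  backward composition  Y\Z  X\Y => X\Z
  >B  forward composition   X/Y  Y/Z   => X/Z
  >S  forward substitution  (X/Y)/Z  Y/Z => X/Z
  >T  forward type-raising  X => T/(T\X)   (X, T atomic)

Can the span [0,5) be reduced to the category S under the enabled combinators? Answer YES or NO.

(N/(NP/N))/NP (NP/N)/NP ((PP/NP)\(N/NP))/PP PP NP
CKY chart[0,5] = {N/(N\PP), NP/(NP\PP), PP, PP/(NP\NP), PP/(PP\PP), S/(S\PP)}; S ∉ chart

NO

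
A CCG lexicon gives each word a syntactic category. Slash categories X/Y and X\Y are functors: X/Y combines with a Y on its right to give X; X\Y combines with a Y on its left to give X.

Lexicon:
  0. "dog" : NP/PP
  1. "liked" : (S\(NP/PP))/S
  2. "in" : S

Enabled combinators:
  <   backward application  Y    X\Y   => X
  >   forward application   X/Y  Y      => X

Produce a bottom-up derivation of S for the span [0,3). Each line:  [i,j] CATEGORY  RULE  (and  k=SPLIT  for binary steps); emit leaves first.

[0,3] S   <
  [0,1] "dog" : NP/PP
  [1,3] S\(NP/PP)   >
    [1,2] "liked" : (S\(NP/PP))/S
    [2,3] "in" : S

[0,1] NP/PP  lex  "dog"
[1,2] (S\(NP/PP))/S  lex  "liked"
[2,3] S  lex  "in"
[1,3] S\(NP/PP)  >  k=2
[0,3] S  <  k=1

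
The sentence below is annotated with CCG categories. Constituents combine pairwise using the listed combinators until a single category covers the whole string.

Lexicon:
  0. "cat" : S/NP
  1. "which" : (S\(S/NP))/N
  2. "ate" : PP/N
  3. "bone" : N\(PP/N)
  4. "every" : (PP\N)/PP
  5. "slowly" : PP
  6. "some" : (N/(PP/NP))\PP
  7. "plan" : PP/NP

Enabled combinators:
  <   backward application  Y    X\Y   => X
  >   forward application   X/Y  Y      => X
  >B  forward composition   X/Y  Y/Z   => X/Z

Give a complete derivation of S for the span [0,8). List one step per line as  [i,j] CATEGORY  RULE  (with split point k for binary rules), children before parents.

[0,1] S/NP  lex  "cat"
[1,2] (S\(S/NP))/N  lex  "which"
[2,3] PP/N  lex  "ate"
[3,4] N\(PP/N)  lex  "bone"
[2,4] N  <  k=3
[4,5] (PP\N)/PP  lex  "every"
[5,6] PP  lex  "slowly"
[4,6] PP\N  >  k=5
[2,6] PP  <  k=4
[6,7] (N/(PP/NP))\PP  lex  "some"
[2,7] N/(PP/NP)  <  k=6
[7,8] PP/NP  lex  "plan"
[2,8] N  >  k=7
[1,8] S\(S/NP)  >  k=2
[0,8] S  <  k=1

[0,8] S   <
  [0,1] "cat" : S/NP
  [1,8] S\(S/NP)   >
    [1,2] "which" : (S\(S/NP))/N
    [2,8] N   >
      [2,7] N/(PP/NP)   <
        [2,6] PP   <
          [2,4] N   <
            [2,3] "ate" : PP/N
            [3,4] "bone" : N\(PP/N)
          [4,6] PP\N   >
            [4,5] "every" : (PP\N)/PP
            [5,6] "slowly" : PP
        [6,7] "some" : (N/(PP/NP))\PP
      [7,8] "plan" : PP/NP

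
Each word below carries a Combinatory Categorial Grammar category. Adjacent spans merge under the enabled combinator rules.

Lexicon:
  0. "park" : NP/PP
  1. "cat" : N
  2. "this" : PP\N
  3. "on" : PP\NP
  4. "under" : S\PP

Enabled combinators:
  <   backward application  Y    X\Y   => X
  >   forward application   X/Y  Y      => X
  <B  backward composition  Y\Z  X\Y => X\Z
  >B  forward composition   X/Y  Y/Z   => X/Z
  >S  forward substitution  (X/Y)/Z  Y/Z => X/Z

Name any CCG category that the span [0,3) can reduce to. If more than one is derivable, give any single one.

NP

[0,5] S   <
  [0,3] NP   >
    [0,1] "park" : NP/PP
    [1,3] PP   <
      [1,2] "cat" : N
      [2,3] "this" : PP\N
  [3,5] S\NP   <B
    [3,4] "on" : PP\NP
    [4,5] "under" : S\PP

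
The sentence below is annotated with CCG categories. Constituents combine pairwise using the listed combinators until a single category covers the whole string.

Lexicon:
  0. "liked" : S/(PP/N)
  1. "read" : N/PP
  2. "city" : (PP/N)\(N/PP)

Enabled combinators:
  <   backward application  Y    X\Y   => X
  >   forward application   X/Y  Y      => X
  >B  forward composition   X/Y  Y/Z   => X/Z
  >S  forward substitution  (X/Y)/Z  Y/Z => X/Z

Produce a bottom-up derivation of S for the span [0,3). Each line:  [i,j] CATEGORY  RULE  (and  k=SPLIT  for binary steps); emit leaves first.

[0,1] S/(PP/N)  lex  "liked"
[1,2] N/PP  lex  "read"
[2,3] (PP/N)\(N/PP)  lex  "city"
[1,3] PP/N  <  k=2
[0,3] S  >  k=1

[0,3] S   >
  [0,1] "liked" : S/(PP/N)
  [1,3] PP/N   <
    [1,2] "read" : N/PP
    [2,3] "city" : (PP/N)\(N/PP)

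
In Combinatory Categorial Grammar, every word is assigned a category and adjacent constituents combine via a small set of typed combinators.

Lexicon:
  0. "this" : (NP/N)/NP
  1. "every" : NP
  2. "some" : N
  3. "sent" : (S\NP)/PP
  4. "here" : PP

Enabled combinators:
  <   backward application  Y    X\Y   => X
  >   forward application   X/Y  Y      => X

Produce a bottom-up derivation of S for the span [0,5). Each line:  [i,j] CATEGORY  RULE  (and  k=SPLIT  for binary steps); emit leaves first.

[0,5] S   <
  [0,3] NP   >
    [0,2] NP/N   >
      [0,1] "this" : (NP/N)/NP
      [1,2] "every" : NP
    [2,3] "some" : N
  [3,5] S\NP   >
    [3,4] "sent" : (S\NP)/PP
    [4,5] "here" : PP

[0,1] (NP/N)/NP  lex  "this"
[1,2] NP  lex  "every"
[0,2] NP/N  >  k=1
[2,3] N  lex  "some"
[0,3] NP  >  k=2
[3,4] (S\NP)/PP  lex  "sent"
[4,5] PP  lex  "here"
[3,5] S\NP  >  k=4
[0,5] S  <  k=3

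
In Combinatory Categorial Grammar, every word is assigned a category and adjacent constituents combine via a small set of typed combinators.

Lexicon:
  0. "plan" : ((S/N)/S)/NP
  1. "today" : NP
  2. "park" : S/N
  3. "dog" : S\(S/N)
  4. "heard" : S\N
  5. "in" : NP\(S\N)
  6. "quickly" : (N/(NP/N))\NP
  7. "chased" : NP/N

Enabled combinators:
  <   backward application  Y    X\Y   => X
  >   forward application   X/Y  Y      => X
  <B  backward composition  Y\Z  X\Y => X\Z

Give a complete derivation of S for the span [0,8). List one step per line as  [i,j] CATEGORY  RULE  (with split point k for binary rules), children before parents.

[0,1] ((S/N)/S)/NP  lex  "plan"
[1,2] NP  lex  "today"
[0,2] (S/N)/S  >  k=1
[2,3] S/N  lex  "park"
[3,4] S\(S/N)  lex  "dog"
[2,4] S  <  k=3
[0,4] S/N  >  k=2
[4,5] S\N  lex  "heard"
[5,6] NP\(S\N)  lex  "in"
[4,6] NP  <  k=5
[6,7] (N/(NP/N))\NP  lex  "quickly"
[4,7] N/(NP/N)  <  k=6
[7,8] NP/N  lex  "chased"
[4,8] N  >  k=7
[0,8] S  >  k=4

[0,8] S   >
  [0,4] S/N   >
    [0,2] (S/N)/S   >
      [0,1] "plan" : ((S/N)/S)/NP
      [1,2] "today" : NP
    [2,4] S   <
      [2,3] "park" : S/N
      [3,4] "dog" : S\(S/N)
  [4,8] N   >
    [4,7] N/(NP/N)   <
      [4,6] NP   <
        [4,5] "heard" : S\N
        [5,6] "in" : NP\(S\N)
      [6,7] "quickly" : (N/(NP/N))\NP
    [7,8] "chased" : NP/N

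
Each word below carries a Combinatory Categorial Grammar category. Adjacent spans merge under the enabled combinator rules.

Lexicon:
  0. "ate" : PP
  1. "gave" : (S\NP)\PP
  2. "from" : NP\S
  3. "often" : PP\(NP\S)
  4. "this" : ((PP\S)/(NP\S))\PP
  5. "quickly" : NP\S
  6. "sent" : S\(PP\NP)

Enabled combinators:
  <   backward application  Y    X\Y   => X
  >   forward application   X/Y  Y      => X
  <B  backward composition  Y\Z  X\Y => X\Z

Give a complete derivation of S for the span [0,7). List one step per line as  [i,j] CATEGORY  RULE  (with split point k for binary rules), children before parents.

[0,1] PP  lex  "ate"
[1,2] (S\NP)\PP  lex  "gave"
[0,2] S\NP  <  k=1
[2,3] NP\S  lex  "from"
[3,4] PP\(NP\S)  lex  "often"
[2,4] PP  <  k=3
[4,5] ((PP\S)/(NP\S))\PP  lex  "this"
[2,5] (PP\S)/(NP\S)  <  k=4
[5,6] NP\S  lex  "quickly"
[2,6] PP\S  >  k=5
[0,6] PP\NP  <B  k=2
[6,7] S\(PP\NP)  lex  "sent"
[0,7] S  <  k=6

[0,7] S   <
  [0,6] PP\NP   <B
    [0,2] S\NP   <
      [0,1] "ate" : PP
      [1,2] "gave" : (S\NP)\PP
    [2,6] PP\S   >
      [2,5] (PP\S)/(NP\S)   <
        [2,4] PP   <
          [2,3] "from" : NP\S
          [3,4] "often" : PP\(NP\S)
        [4,5] "this" : ((PP\S)/(NP\S))\PP
      [5,6] "quickly" : NP\S
  [6,7] "sent" : S\(PP\NP)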